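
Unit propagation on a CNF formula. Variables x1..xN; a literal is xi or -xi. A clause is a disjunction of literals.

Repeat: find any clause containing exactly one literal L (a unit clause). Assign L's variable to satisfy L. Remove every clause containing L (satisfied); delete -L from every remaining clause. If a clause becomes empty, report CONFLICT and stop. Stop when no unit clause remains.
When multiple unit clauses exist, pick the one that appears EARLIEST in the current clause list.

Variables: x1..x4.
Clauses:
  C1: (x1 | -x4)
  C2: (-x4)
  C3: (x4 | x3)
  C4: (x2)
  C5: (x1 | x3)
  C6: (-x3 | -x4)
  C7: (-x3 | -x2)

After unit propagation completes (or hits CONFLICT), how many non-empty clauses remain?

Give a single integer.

unit clause [-4] forces x4=F; simplify:
  drop 4 from [4, 3] -> [3]
  satisfied 3 clause(s); 4 remain; assigned so far: [4]
unit clause [3] forces x3=T; simplify:
  drop -3 from [-3, -2] -> [-2]
  satisfied 2 clause(s); 2 remain; assigned so far: [3, 4]
unit clause [2] forces x2=T; simplify:
  drop -2 from [-2] -> [] (empty!)
  satisfied 1 clause(s); 1 remain; assigned so far: [2, 3, 4]
CONFLICT (empty clause)

Answer: 0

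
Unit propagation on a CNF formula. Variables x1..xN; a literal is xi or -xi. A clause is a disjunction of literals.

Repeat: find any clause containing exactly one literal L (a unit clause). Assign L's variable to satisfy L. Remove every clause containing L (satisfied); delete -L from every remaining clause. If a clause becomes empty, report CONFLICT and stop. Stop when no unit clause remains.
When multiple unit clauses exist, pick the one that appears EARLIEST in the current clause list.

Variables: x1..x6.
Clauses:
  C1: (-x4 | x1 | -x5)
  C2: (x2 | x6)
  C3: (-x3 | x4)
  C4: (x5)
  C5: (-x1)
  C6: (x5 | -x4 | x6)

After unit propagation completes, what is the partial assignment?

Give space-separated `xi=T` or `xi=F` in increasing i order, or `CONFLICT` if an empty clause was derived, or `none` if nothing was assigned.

Answer: x1=F x3=F x4=F x5=T

Derivation:
unit clause [5] forces x5=T; simplify:
  drop -5 from [-4, 1, -5] -> [-4, 1]
  satisfied 2 clause(s); 4 remain; assigned so far: [5]
unit clause [-1] forces x1=F; simplify:
  drop 1 from [-4, 1] -> [-4]
  satisfied 1 clause(s); 3 remain; assigned so far: [1, 5]
unit clause [-4] forces x4=F; simplify:
  drop 4 from [-3, 4] -> [-3]
  satisfied 1 clause(s); 2 remain; assigned so far: [1, 4, 5]
unit clause [-3] forces x3=F; simplify:
  satisfied 1 clause(s); 1 remain; assigned so far: [1, 3, 4, 5]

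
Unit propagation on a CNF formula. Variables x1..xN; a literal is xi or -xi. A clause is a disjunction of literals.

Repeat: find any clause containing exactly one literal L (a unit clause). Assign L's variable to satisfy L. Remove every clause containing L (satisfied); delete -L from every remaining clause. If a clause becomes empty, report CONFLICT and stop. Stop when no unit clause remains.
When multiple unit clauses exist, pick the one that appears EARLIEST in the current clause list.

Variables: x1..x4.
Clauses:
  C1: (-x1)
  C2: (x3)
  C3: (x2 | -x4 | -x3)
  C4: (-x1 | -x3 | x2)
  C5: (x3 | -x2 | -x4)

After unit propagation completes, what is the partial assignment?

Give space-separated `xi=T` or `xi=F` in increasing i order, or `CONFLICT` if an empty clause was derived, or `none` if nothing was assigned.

Answer: x1=F x3=T

Derivation:
unit clause [-1] forces x1=F; simplify:
  satisfied 2 clause(s); 3 remain; assigned so far: [1]
unit clause [3] forces x3=T; simplify:
  drop -3 from [2, -4, -3] -> [2, -4]
  satisfied 2 clause(s); 1 remain; assigned so far: [1, 3]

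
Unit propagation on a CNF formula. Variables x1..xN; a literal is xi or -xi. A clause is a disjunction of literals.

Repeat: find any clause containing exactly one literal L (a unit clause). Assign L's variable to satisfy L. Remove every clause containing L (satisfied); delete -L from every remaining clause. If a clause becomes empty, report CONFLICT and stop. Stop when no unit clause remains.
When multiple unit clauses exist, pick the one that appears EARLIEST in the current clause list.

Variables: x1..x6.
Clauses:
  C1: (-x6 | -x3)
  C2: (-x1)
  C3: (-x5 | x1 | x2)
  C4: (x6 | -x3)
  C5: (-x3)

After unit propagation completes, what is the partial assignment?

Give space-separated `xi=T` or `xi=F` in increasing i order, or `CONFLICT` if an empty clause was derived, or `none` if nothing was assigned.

Answer: x1=F x3=F

Derivation:
unit clause [-1] forces x1=F; simplify:
  drop 1 from [-5, 1, 2] -> [-5, 2]
  satisfied 1 clause(s); 4 remain; assigned so far: [1]
unit clause [-3] forces x3=F; simplify:
  satisfied 3 clause(s); 1 remain; assigned so far: [1, 3]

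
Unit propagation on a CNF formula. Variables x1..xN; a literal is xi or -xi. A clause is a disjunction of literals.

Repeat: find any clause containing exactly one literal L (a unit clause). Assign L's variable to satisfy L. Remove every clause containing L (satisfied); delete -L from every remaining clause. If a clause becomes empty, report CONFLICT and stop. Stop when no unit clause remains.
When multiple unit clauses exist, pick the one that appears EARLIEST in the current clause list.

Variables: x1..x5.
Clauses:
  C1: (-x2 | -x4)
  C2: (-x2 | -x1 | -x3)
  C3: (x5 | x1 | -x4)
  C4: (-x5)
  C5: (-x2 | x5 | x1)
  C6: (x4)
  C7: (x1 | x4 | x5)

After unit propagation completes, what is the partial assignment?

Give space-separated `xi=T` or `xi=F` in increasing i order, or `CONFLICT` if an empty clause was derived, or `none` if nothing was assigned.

unit clause [-5] forces x5=F; simplify:
  drop 5 from [5, 1, -4] -> [1, -4]
  drop 5 from [-2, 5, 1] -> [-2, 1]
  drop 5 from [1, 4, 5] -> [1, 4]
  satisfied 1 clause(s); 6 remain; assigned so far: [5]
unit clause [4] forces x4=T; simplify:
  drop -4 from [-2, -4] -> [-2]
  drop -4 from [1, -4] -> [1]
  satisfied 2 clause(s); 4 remain; assigned so far: [4, 5]
unit clause [-2] forces x2=F; simplify:
  satisfied 3 clause(s); 1 remain; assigned so far: [2, 4, 5]
unit clause [1] forces x1=T; simplify:
  satisfied 1 clause(s); 0 remain; assigned so far: [1, 2, 4, 5]

Answer: x1=T x2=F x4=T x5=F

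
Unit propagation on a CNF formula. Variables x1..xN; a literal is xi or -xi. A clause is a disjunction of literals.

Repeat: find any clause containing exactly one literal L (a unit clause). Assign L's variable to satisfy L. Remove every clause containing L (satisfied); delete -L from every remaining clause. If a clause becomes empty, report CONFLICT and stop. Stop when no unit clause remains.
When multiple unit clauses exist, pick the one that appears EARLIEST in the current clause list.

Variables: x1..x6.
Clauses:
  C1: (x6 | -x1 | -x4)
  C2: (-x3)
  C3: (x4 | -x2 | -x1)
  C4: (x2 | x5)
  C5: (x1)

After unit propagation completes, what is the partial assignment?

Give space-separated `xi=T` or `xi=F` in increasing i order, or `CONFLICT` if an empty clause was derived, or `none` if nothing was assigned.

Answer: x1=T x3=F

Derivation:
unit clause [-3] forces x3=F; simplify:
  satisfied 1 clause(s); 4 remain; assigned so far: [3]
unit clause [1] forces x1=T; simplify:
  drop -1 from [6, -1, -4] -> [6, -4]
  drop -1 from [4, -2, -1] -> [4, -2]
  satisfied 1 clause(s); 3 remain; assigned so far: [1, 3]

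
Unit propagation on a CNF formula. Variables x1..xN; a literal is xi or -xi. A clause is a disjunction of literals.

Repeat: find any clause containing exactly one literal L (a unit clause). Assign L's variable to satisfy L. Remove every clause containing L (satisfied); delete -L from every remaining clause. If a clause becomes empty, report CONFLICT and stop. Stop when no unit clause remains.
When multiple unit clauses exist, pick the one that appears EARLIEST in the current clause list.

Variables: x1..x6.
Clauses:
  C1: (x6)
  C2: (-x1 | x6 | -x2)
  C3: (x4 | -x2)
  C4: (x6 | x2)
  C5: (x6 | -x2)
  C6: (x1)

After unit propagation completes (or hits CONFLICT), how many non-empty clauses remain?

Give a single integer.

unit clause [6] forces x6=T; simplify:
  satisfied 4 clause(s); 2 remain; assigned so far: [6]
unit clause [1] forces x1=T; simplify:
  satisfied 1 clause(s); 1 remain; assigned so far: [1, 6]

Answer: 1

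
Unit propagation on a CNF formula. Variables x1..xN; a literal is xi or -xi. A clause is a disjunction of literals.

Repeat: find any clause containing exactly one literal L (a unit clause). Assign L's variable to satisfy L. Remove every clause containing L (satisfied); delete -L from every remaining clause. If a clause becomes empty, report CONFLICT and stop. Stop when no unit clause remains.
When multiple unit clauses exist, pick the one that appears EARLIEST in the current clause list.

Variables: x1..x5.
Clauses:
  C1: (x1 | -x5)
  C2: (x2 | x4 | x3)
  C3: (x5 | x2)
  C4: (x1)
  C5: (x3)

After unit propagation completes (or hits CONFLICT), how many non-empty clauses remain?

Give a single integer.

unit clause [1] forces x1=T; simplify:
  satisfied 2 clause(s); 3 remain; assigned so far: [1]
unit clause [3] forces x3=T; simplify:
  satisfied 2 clause(s); 1 remain; assigned so far: [1, 3]

Answer: 1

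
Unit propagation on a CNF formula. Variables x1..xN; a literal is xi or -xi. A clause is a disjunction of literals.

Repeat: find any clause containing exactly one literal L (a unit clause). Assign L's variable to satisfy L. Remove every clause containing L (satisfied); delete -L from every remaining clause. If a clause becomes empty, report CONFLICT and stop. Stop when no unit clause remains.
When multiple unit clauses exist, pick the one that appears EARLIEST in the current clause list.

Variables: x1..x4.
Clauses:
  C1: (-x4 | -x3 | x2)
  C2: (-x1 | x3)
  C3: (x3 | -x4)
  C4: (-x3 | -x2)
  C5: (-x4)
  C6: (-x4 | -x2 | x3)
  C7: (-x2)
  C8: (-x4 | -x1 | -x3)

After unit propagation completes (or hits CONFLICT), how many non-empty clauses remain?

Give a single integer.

unit clause [-4] forces x4=F; simplify:
  satisfied 5 clause(s); 3 remain; assigned so far: [4]
unit clause [-2] forces x2=F; simplify:
  satisfied 2 clause(s); 1 remain; assigned so far: [2, 4]

Answer: 1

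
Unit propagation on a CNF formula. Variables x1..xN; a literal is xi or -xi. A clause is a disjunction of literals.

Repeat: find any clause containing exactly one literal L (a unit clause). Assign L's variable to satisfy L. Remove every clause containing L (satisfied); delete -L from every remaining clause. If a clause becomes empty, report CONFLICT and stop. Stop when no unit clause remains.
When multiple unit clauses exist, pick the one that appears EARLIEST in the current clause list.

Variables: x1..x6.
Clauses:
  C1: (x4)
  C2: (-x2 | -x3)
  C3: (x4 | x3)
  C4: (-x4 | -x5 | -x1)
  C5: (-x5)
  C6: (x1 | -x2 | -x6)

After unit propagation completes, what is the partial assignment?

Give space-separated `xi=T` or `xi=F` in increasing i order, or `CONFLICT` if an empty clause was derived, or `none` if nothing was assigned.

unit clause [4] forces x4=T; simplify:
  drop -4 from [-4, -5, -1] -> [-5, -1]
  satisfied 2 clause(s); 4 remain; assigned so far: [4]
unit clause [-5] forces x5=F; simplify:
  satisfied 2 clause(s); 2 remain; assigned so far: [4, 5]

Answer: x4=T x5=F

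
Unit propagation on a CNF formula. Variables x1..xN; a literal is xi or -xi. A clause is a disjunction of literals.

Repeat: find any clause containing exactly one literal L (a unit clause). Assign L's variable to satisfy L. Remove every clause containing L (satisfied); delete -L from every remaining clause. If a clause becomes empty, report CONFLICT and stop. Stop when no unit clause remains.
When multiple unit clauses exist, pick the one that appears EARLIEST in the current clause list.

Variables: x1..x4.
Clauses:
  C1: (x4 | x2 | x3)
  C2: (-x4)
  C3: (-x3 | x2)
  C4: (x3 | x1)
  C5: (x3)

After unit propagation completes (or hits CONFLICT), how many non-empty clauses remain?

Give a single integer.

unit clause [-4] forces x4=F; simplify:
  drop 4 from [4, 2, 3] -> [2, 3]
  satisfied 1 clause(s); 4 remain; assigned so far: [4]
unit clause [3] forces x3=T; simplify:
  drop -3 from [-3, 2] -> [2]
  satisfied 3 clause(s); 1 remain; assigned so far: [3, 4]
unit clause [2] forces x2=T; simplify:
  satisfied 1 clause(s); 0 remain; assigned so far: [2, 3, 4]

Answer: 0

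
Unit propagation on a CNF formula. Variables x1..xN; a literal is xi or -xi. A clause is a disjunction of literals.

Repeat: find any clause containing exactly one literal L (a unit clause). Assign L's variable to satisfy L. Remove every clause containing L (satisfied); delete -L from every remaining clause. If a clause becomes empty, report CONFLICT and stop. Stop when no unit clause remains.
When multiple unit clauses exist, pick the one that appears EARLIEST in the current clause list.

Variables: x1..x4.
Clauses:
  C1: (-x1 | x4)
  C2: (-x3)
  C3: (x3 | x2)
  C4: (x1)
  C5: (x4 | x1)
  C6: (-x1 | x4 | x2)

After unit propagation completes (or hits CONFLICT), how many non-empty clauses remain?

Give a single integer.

Answer: 0

Derivation:
unit clause [-3] forces x3=F; simplify:
  drop 3 from [3, 2] -> [2]
  satisfied 1 clause(s); 5 remain; assigned so far: [3]
unit clause [2] forces x2=T; simplify:
  satisfied 2 clause(s); 3 remain; assigned so far: [2, 3]
unit clause [1] forces x1=T; simplify:
  drop -1 from [-1, 4] -> [4]
  satisfied 2 clause(s); 1 remain; assigned so far: [1, 2, 3]
unit clause [4] forces x4=T; simplify:
  satisfied 1 clause(s); 0 remain; assigned so far: [1, 2, 3, 4]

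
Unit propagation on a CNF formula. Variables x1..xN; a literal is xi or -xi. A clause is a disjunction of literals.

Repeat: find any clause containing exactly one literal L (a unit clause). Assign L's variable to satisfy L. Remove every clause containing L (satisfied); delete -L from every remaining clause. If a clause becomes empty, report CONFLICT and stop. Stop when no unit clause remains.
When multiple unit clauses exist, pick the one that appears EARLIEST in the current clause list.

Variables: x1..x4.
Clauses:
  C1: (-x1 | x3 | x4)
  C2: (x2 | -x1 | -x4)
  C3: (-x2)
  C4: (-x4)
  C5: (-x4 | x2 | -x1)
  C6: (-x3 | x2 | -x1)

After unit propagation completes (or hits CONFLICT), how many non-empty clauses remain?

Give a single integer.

unit clause [-2] forces x2=F; simplify:
  drop 2 from [2, -1, -4] -> [-1, -4]
  drop 2 from [-4, 2, -1] -> [-4, -1]
  drop 2 from [-3, 2, -1] -> [-3, -1]
  satisfied 1 clause(s); 5 remain; assigned so far: [2]
unit clause [-4] forces x4=F; simplify:
  drop 4 from [-1, 3, 4] -> [-1, 3]
  satisfied 3 clause(s); 2 remain; assigned so far: [2, 4]

Answer: 2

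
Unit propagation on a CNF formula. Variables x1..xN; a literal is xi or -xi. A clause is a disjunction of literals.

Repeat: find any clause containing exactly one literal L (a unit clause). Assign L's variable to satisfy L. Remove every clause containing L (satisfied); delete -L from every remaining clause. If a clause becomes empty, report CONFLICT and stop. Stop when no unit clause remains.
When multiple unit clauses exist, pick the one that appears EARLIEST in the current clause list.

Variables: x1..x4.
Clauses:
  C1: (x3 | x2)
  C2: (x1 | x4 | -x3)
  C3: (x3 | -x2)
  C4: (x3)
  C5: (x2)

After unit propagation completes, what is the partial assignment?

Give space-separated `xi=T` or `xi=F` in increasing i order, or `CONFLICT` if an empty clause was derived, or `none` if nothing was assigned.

Answer: x2=T x3=T

Derivation:
unit clause [3] forces x3=T; simplify:
  drop -3 from [1, 4, -3] -> [1, 4]
  satisfied 3 clause(s); 2 remain; assigned so far: [3]
unit clause [2] forces x2=T; simplify:
  satisfied 1 clause(s); 1 remain; assigned so far: [2, 3]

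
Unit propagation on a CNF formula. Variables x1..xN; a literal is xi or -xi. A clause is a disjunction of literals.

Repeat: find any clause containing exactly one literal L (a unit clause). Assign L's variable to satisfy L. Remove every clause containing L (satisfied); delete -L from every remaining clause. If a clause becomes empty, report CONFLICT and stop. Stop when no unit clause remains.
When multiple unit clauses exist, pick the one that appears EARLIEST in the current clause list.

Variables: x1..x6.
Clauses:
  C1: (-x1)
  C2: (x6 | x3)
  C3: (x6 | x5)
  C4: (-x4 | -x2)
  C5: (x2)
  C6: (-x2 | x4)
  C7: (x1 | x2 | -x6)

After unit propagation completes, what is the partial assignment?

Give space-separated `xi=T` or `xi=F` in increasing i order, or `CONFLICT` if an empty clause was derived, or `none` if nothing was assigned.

Answer: CONFLICT

Derivation:
unit clause [-1] forces x1=F; simplify:
  drop 1 from [1, 2, -6] -> [2, -6]
  satisfied 1 clause(s); 6 remain; assigned so far: [1]
unit clause [2] forces x2=T; simplify:
  drop -2 from [-4, -2] -> [-4]
  drop -2 from [-2, 4] -> [4]
  satisfied 2 clause(s); 4 remain; assigned so far: [1, 2]
unit clause [-4] forces x4=F; simplify:
  drop 4 from [4] -> [] (empty!)
  satisfied 1 clause(s); 3 remain; assigned so far: [1, 2, 4]
CONFLICT (empty clause)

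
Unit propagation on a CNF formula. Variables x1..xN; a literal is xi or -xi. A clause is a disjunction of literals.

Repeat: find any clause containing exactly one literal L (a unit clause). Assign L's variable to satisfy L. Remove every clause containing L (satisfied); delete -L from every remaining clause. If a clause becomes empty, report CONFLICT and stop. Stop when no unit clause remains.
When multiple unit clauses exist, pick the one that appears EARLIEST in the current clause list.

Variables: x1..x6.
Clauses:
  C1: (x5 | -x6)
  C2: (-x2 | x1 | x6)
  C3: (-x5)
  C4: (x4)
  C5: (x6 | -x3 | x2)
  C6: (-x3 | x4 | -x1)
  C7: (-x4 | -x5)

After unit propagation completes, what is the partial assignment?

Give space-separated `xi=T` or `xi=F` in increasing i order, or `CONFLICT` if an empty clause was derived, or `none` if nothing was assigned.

Answer: x4=T x5=F x6=F

Derivation:
unit clause [-5] forces x5=F; simplify:
  drop 5 from [5, -6] -> [-6]
  satisfied 2 clause(s); 5 remain; assigned so far: [5]
unit clause [-6] forces x6=F; simplify:
  drop 6 from [-2, 1, 6] -> [-2, 1]
  drop 6 from [6, -3, 2] -> [-3, 2]
  satisfied 1 clause(s); 4 remain; assigned so far: [5, 6]
unit clause [4] forces x4=T; simplify:
  satisfied 2 clause(s); 2 remain; assigned so far: [4, 5, 6]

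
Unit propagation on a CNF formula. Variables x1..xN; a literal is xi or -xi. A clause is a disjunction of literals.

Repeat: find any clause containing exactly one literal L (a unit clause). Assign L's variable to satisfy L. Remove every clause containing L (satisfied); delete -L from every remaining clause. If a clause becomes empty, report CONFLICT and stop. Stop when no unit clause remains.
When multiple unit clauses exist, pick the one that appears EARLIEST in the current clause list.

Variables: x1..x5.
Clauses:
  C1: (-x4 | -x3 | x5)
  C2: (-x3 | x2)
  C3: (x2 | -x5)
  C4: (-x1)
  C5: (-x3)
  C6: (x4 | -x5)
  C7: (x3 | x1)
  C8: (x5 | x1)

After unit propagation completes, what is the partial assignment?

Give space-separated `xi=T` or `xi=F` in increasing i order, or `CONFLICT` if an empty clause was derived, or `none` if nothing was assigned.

unit clause [-1] forces x1=F; simplify:
  drop 1 from [3, 1] -> [3]
  drop 1 from [5, 1] -> [5]
  satisfied 1 clause(s); 7 remain; assigned so far: [1]
unit clause [-3] forces x3=F; simplify:
  drop 3 from [3] -> [] (empty!)
  satisfied 3 clause(s); 4 remain; assigned so far: [1, 3]
CONFLICT (empty clause)

Answer: CONFLICT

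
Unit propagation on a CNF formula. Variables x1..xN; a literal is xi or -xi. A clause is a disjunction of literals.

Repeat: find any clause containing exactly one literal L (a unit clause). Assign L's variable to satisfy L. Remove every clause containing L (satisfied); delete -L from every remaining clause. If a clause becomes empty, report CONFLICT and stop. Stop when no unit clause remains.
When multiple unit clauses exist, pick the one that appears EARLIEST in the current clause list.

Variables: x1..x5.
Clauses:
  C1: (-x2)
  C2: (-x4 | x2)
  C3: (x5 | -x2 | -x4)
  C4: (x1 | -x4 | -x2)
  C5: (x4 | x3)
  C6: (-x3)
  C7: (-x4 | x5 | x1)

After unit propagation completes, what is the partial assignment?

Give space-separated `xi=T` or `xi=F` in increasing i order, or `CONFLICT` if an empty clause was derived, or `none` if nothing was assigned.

unit clause [-2] forces x2=F; simplify:
  drop 2 from [-4, 2] -> [-4]
  satisfied 3 clause(s); 4 remain; assigned so far: [2]
unit clause [-4] forces x4=F; simplify:
  drop 4 from [4, 3] -> [3]
  satisfied 2 clause(s); 2 remain; assigned so far: [2, 4]
unit clause [3] forces x3=T; simplify:
  drop -3 from [-3] -> [] (empty!)
  satisfied 1 clause(s); 1 remain; assigned so far: [2, 3, 4]
CONFLICT (empty clause)

Answer: CONFLICT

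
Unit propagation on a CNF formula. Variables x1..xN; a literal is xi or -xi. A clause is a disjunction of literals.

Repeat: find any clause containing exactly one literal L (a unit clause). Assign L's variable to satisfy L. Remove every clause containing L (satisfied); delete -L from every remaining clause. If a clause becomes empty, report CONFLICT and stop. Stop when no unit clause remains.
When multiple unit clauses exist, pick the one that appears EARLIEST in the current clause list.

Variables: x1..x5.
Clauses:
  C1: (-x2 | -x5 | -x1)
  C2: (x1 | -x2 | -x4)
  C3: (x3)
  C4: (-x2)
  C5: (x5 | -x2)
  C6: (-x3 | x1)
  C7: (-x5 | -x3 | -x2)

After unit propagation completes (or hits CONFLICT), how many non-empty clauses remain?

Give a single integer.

unit clause [3] forces x3=T; simplify:
  drop -3 from [-3, 1] -> [1]
  drop -3 from [-5, -3, -2] -> [-5, -2]
  satisfied 1 clause(s); 6 remain; assigned so far: [3]
unit clause [-2] forces x2=F; simplify:
  satisfied 5 clause(s); 1 remain; assigned so far: [2, 3]
unit clause [1] forces x1=T; simplify:
  satisfied 1 clause(s); 0 remain; assigned so far: [1, 2, 3]

Answer: 0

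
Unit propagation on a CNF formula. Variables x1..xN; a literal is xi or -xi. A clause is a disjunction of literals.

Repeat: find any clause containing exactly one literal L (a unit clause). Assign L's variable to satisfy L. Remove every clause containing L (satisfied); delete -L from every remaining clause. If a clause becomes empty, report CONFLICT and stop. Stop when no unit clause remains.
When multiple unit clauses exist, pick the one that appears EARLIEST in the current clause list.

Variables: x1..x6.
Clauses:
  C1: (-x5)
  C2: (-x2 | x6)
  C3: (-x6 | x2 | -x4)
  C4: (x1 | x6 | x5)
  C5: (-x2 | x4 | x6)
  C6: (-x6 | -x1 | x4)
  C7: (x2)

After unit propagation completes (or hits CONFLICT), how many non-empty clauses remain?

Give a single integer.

unit clause [-5] forces x5=F; simplify:
  drop 5 from [1, 6, 5] -> [1, 6]
  satisfied 1 clause(s); 6 remain; assigned so far: [5]
unit clause [2] forces x2=T; simplify:
  drop -2 from [-2, 6] -> [6]
  drop -2 from [-2, 4, 6] -> [4, 6]
  satisfied 2 clause(s); 4 remain; assigned so far: [2, 5]
unit clause [6] forces x6=T; simplify:
  drop -6 from [-6, -1, 4] -> [-1, 4]
  satisfied 3 clause(s); 1 remain; assigned so far: [2, 5, 6]

Answer: 1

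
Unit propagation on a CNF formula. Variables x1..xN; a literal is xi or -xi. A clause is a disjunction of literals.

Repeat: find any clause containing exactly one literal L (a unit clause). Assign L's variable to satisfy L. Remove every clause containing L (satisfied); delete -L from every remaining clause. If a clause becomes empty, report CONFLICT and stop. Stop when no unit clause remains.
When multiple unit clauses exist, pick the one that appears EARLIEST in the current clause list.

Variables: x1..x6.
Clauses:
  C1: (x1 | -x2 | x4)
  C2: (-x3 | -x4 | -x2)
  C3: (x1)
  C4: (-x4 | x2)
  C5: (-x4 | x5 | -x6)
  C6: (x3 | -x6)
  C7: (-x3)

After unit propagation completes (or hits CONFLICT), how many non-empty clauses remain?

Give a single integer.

unit clause [1] forces x1=T; simplify:
  satisfied 2 clause(s); 5 remain; assigned so far: [1]
unit clause [-3] forces x3=F; simplify:
  drop 3 from [3, -6] -> [-6]
  satisfied 2 clause(s); 3 remain; assigned so far: [1, 3]
unit clause [-6] forces x6=F; simplify:
  satisfied 2 clause(s); 1 remain; assigned so far: [1, 3, 6]

Answer: 1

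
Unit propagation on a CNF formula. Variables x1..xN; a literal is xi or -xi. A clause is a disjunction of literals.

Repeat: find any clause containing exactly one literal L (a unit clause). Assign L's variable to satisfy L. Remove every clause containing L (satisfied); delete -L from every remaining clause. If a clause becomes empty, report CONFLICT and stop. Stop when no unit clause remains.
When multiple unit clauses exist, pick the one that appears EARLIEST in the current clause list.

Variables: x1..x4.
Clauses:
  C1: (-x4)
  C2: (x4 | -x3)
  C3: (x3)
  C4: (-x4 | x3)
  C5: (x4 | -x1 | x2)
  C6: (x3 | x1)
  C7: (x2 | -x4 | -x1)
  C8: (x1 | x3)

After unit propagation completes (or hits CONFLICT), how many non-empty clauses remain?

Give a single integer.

Answer: 3

Derivation:
unit clause [-4] forces x4=F; simplify:
  drop 4 from [4, -3] -> [-3]
  drop 4 from [4, -1, 2] -> [-1, 2]
  satisfied 3 clause(s); 5 remain; assigned so far: [4]
unit clause [-3] forces x3=F; simplify:
  drop 3 from [3] -> [] (empty!)
  drop 3 from [3, 1] -> [1]
  drop 3 from [1, 3] -> [1]
  satisfied 1 clause(s); 4 remain; assigned so far: [3, 4]
CONFLICT (empty clause)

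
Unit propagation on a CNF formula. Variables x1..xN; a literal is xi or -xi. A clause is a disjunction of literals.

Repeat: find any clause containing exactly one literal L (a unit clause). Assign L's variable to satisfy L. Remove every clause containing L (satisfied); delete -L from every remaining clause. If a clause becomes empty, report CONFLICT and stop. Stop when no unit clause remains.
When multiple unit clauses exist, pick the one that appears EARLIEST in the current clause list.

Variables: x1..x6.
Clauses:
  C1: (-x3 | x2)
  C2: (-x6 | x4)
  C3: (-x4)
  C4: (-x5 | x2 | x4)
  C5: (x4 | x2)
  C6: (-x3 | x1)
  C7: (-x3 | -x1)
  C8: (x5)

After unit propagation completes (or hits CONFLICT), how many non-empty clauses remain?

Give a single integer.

unit clause [-4] forces x4=F; simplify:
  drop 4 from [-6, 4] -> [-6]
  drop 4 from [-5, 2, 4] -> [-5, 2]
  drop 4 from [4, 2] -> [2]
  satisfied 1 clause(s); 7 remain; assigned so far: [4]
unit clause [-6] forces x6=F; simplify:
  satisfied 1 clause(s); 6 remain; assigned so far: [4, 6]
unit clause [2] forces x2=T; simplify:
  satisfied 3 clause(s); 3 remain; assigned so far: [2, 4, 6]
unit clause [5] forces x5=T; simplify:
  satisfied 1 clause(s); 2 remain; assigned so far: [2, 4, 5, 6]

Answer: 2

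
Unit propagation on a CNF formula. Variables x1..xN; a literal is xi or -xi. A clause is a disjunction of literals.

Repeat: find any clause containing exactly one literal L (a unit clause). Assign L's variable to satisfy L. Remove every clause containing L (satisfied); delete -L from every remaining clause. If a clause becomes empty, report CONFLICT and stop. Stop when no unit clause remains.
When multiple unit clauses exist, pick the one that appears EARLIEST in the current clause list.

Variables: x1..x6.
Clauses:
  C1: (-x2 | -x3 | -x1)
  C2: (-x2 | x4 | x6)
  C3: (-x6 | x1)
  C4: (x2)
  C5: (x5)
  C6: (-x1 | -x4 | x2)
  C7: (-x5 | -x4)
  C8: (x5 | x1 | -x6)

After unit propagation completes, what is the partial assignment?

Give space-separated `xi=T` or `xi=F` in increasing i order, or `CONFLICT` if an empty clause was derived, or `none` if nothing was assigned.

Answer: x1=T x2=T x3=F x4=F x5=T x6=T

Derivation:
unit clause [2] forces x2=T; simplify:
  drop -2 from [-2, -3, -1] -> [-3, -1]
  drop -2 from [-2, 4, 6] -> [4, 6]
  satisfied 2 clause(s); 6 remain; assigned so far: [2]
unit clause [5] forces x5=T; simplify:
  drop -5 from [-5, -4] -> [-4]
  satisfied 2 clause(s); 4 remain; assigned so far: [2, 5]
unit clause [-4] forces x4=F; simplify:
  drop 4 from [4, 6] -> [6]
  satisfied 1 clause(s); 3 remain; assigned so far: [2, 4, 5]
unit clause [6] forces x6=T; simplify:
  drop -6 from [-6, 1] -> [1]
  satisfied 1 clause(s); 2 remain; assigned so far: [2, 4, 5, 6]
unit clause [1] forces x1=T; simplify:
  drop -1 from [-3, -1] -> [-3]
  satisfied 1 clause(s); 1 remain; assigned so far: [1, 2, 4, 5, 6]
unit clause [-3] forces x3=F; simplify:
  satisfied 1 clause(s); 0 remain; assigned so far: [1, 2, 3, 4, 5, 6]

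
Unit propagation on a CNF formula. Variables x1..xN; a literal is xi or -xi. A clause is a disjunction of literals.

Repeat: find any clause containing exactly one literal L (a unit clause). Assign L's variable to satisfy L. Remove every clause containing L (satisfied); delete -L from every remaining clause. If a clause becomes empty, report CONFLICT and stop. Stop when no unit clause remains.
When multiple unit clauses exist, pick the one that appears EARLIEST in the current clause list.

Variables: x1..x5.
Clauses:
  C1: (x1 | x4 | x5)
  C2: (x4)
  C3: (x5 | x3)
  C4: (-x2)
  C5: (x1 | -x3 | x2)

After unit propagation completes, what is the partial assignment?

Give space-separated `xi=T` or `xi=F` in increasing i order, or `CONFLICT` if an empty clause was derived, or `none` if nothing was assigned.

unit clause [4] forces x4=T; simplify:
  satisfied 2 clause(s); 3 remain; assigned so far: [4]
unit clause [-2] forces x2=F; simplify:
  drop 2 from [1, -3, 2] -> [1, -3]
  satisfied 1 clause(s); 2 remain; assigned so far: [2, 4]

Answer: x2=F x4=T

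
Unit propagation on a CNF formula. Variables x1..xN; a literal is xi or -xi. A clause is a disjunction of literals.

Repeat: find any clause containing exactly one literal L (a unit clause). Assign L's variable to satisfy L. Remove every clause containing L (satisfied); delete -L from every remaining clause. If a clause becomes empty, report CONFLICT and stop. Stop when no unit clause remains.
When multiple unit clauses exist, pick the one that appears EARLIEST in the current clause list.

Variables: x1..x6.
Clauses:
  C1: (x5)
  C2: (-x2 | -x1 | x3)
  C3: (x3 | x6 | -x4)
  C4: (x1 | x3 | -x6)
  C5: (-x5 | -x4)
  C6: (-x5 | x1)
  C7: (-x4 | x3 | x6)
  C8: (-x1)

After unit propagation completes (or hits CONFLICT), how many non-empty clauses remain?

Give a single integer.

unit clause [5] forces x5=T; simplify:
  drop -5 from [-5, -4] -> [-4]
  drop -5 from [-5, 1] -> [1]
  satisfied 1 clause(s); 7 remain; assigned so far: [5]
unit clause [-4] forces x4=F; simplify:
  satisfied 3 clause(s); 4 remain; assigned so far: [4, 5]
unit clause [1] forces x1=T; simplify:
  drop -1 from [-2, -1, 3] -> [-2, 3]
  drop -1 from [-1] -> [] (empty!)
  satisfied 2 clause(s); 2 remain; assigned so far: [1, 4, 5]
CONFLICT (empty clause)

Answer: 1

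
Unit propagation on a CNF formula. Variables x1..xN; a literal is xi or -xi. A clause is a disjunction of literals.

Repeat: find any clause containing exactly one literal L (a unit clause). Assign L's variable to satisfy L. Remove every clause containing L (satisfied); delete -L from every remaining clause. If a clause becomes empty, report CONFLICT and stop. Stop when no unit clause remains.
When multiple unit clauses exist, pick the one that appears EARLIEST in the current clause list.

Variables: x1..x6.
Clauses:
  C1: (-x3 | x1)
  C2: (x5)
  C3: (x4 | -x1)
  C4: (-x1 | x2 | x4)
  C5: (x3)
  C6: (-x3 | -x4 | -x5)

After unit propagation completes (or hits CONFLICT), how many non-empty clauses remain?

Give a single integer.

Answer: 0

Derivation:
unit clause [5] forces x5=T; simplify:
  drop -5 from [-3, -4, -5] -> [-3, -4]
  satisfied 1 clause(s); 5 remain; assigned so far: [5]
unit clause [3] forces x3=T; simplify:
  drop -3 from [-3, 1] -> [1]
  drop -3 from [-3, -4] -> [-4]
  satisfied 1 clause(s); 4 remain; assigned so far: [3, 5]
unit clause [1] forces x1=T; simplify:
  drop -1 from [4, -1] -> [4]
  drop -1 from [-1, 2, 4] -> [2, 4]
  satisfied 1 clause(s); 3 remain; assigned so far: [1, 3, 5]
unit clause [4] forces x4=T; simplify:
  drop -4 from [-4] -> [] (empty!)
  satisfied 2 clause(s); 1 remain; assigned so far: [1, 3, 4, 5]
CONFLICT (empty clause)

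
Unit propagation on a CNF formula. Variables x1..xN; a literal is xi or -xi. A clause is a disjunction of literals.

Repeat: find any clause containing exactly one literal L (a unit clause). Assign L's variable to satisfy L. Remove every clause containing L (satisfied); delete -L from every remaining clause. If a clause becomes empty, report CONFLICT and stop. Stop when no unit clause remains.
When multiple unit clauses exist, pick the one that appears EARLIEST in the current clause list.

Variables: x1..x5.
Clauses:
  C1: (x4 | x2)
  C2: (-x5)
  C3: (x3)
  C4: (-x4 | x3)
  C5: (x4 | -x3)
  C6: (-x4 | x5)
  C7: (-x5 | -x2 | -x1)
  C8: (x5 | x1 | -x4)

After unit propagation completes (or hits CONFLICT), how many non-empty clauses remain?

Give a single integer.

Answer: 1

Derivation:
unit clause [-5] forces x5=F; simplify:
  drop 5 from [-4, 5] -> [-4]
  drop 5 from [5, 1, -4] -> [1, -4]
  satisfied 2 clause(s); 6 remain; assigned so far: [5]
unit clause [3] forces x3=T; simplify:
  drop -3 from [4, -3] -> [4]
  satisfied 2 clause(s); 4 remain; assigned so far: [3, 5]
unit clause [4] forces x4=T; simplify:
  drop -4 from [-4] -> [] (empty!)
  drop -4 from [1, -4] -> [1]
  satisfied 2 clause(s); 2 remain; assigned so far: [3, 4, 5]
CONFLICT (empty clause)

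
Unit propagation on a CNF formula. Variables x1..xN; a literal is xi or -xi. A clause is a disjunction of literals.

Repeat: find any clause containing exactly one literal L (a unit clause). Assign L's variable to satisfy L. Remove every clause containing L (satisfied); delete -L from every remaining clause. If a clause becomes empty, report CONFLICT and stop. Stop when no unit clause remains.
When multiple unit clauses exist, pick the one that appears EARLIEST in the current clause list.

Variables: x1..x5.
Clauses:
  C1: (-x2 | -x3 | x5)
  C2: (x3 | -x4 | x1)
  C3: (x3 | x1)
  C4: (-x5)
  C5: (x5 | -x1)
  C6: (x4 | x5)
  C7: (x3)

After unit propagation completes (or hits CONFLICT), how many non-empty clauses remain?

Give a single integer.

unit clause [-5] forces x5=F; simplify:
  drop 5 from [-2, -3, 5] -> [-2, -3]
  drop 5 from [5, -1] -> [-1]
  drop 5 from [4, 5] -> [4]
  satisfied 1 clause(s); 6 remain; assigned so far: [5]
unit clause [-1] forces x1=F; simplify:
  drop 1 from [3, -4, 1] -> [3, -4]
  drop 1 from [3, 1] -> [3]
  satisfied 1 clause(s); 5 remain; assigned so far: [1, 5]
unit clause [3] forces x3=T; simplify:
  drop -3 from [-2, -3] -> [-2]
  satisfied 3 clause(s); 2 remain; assigned so far: [1, 3, 5]
unit clause [-2] forces x2=F; simplify:
  satisfied 1 clause(s); 1 remain; assigned so far: [1, 2, 3, 5]
unit clause [4] forces x4=T; simplify:
  satisfied 1 clause(s); 0 remain; assigned so far: [1, 2, 3, 4, 5]

Answer: 0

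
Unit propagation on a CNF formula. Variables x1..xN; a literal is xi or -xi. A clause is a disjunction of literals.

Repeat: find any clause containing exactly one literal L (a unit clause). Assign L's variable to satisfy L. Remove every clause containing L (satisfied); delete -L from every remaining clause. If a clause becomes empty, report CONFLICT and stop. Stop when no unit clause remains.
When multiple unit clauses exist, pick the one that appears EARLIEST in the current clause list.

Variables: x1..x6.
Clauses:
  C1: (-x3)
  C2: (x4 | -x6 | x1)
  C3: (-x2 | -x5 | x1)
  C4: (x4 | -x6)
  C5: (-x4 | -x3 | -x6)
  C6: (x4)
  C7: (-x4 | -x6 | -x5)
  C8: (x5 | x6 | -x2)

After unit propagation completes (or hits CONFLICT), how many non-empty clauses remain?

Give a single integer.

unit clause [-3] forces x3=F; simplify:
  satisfied 2 clause(s); 6 remain; assigned so far: [3]
unit clause [4] forces x4=T; simplify:
  drop -4 from [-4, -6, -5] -> [-6, -5]
  satisfied 3 clause(s); 3 remain; assigned so far: [3, 4]

Answer: 3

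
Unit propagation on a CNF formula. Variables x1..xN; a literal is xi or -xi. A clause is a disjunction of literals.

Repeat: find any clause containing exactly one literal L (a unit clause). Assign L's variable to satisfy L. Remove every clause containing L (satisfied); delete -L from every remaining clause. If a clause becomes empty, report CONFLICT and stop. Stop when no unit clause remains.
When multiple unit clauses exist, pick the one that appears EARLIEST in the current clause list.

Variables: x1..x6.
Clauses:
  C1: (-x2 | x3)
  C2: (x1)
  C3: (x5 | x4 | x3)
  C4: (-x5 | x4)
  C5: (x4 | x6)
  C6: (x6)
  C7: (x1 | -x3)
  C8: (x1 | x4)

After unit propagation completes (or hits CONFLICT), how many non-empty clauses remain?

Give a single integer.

Answer: 3

Derivation:
unit clause [1] forces x1=T; simplify:
  satisfied 3 clause(s); 5 remain; assigned so far: [1]
unit clause [6] forces x6=T; simplify:
  satisfied 2 clause(s); 3 remain; assigned so far: [1, 6]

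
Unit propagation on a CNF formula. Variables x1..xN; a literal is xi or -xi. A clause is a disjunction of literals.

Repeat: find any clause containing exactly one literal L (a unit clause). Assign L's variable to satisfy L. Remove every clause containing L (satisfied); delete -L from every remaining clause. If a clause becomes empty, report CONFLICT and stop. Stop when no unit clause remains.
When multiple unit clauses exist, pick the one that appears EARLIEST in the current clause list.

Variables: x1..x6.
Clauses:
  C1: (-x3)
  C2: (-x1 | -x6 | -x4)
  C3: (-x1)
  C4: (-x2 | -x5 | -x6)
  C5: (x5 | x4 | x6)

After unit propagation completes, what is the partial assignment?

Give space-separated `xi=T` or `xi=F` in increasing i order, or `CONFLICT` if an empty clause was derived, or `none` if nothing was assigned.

unit clause [-3] forces x3=F; simplify:
  satisfied 1 clause(s); 4 remain; assigned so far: [3]
unit clause [-1] forces x1=F; simplify:
  satisfied 2 clause(s); 2 remain; assigned so far: [1, 3]

Answer: x1=F x3=F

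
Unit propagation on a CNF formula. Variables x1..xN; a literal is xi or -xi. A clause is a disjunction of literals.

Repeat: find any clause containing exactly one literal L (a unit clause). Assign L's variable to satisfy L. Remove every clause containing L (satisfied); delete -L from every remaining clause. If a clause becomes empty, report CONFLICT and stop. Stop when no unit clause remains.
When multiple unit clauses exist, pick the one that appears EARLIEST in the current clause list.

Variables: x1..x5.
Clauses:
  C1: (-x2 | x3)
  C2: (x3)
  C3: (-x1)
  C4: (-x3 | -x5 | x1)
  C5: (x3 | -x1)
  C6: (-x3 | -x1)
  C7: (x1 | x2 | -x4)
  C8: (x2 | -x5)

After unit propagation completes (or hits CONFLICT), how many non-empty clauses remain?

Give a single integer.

unit clause [3] forces x3=T; simplify:
  drop -3 from [-3, -5, 1] -> [-5, 1]
  drop -3 from [-3, -1] -> [-1]
  satisfied 3 clause(s); 5 remain; assigned so far: [3]
unit clause [-1] forces x1=F; simplify:
  drop 1 from [-5, 1] -> [-5]
  drop 1 from [1, 2, -4] -> [2, -4]
  satisfied 2 clause(s); 3 remain; assigned so far: [1, 3]
unit clause [-5] forces x5=F; simplify:
  satisfied 2 clause(s); 1 remain; assigned so far: [1, 3, 5]

Answer: 1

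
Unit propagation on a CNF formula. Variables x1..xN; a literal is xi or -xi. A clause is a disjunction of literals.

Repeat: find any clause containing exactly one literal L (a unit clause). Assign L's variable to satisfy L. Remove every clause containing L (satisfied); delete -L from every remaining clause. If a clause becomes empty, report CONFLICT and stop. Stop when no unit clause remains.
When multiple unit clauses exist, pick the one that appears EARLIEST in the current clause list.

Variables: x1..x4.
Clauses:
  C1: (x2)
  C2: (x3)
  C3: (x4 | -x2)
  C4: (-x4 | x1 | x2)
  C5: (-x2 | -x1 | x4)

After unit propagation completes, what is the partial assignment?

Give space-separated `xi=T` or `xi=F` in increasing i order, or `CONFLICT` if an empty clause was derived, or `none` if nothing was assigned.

Answer: x2=T x3=T x4=T

Derivation:
unit clause [2] forces x2=T; simplify:
  drop -2 from [4, -2] -> [4]
  drop -2 from [-2, -1, 4] -> [-1, 4]
  satisfied 2 clause(s); 3 remain; assigned so far: [2]
unit clause [3] forces x3=T; simplify:
  satisfied 1 clause(s); 2 remain; assigned so far: [2, 3]
unit clause [4] forces x4=T; simplify:
  satisfied 2 clause(s); 0 remain; assigned so far: [2, 3, 4]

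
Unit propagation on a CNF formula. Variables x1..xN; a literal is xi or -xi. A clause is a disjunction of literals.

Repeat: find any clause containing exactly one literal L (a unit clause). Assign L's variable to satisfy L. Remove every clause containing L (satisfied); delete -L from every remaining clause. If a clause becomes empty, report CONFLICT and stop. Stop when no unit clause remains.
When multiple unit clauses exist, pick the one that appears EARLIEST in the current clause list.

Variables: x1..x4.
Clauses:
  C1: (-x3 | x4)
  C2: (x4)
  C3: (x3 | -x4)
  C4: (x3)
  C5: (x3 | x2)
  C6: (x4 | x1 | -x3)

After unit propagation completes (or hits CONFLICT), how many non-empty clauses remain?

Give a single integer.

unit clause [4] forces x4=T; simplify:
  drop -4 from [3, -4] -> [3]
  satisfied 3 clause(s); 3 remain; assigned so far: [4]
unit clause [3] forces x3=T; simplify:
  satisfied 3 clause(s); 0 remain; assigned so far: [3, 4]

Answer: 0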